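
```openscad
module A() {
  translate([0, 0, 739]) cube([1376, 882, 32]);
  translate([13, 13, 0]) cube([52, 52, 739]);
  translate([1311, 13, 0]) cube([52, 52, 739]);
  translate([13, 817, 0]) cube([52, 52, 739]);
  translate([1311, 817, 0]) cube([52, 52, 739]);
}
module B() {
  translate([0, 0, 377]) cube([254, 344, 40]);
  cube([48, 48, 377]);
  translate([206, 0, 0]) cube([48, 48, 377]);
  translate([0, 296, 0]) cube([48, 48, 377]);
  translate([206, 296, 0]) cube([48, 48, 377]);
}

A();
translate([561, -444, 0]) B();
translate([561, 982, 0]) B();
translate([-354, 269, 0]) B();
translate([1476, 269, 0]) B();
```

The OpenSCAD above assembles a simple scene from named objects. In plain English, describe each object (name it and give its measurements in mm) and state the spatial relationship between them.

A is a table: top 1376 mm (x) × 882 mm (y), 32 mm thick, upper face at z = 771 mm, on four 52×52 mm square legs, each inset 13 mm from the nearest pair of top edges, running from z = 0 to the bottom of the top.

B is a four-legged stool. The seat is a 254×344×40 mm slab whose top surface is at z = 417 mm; four square legs, each 48×48 mm in cross-section, run from the floor (z = 0) to the underside of the seat, each flush with a corner of the seat.

Four stools sit around the table at the −y, +y, −x, +x sides.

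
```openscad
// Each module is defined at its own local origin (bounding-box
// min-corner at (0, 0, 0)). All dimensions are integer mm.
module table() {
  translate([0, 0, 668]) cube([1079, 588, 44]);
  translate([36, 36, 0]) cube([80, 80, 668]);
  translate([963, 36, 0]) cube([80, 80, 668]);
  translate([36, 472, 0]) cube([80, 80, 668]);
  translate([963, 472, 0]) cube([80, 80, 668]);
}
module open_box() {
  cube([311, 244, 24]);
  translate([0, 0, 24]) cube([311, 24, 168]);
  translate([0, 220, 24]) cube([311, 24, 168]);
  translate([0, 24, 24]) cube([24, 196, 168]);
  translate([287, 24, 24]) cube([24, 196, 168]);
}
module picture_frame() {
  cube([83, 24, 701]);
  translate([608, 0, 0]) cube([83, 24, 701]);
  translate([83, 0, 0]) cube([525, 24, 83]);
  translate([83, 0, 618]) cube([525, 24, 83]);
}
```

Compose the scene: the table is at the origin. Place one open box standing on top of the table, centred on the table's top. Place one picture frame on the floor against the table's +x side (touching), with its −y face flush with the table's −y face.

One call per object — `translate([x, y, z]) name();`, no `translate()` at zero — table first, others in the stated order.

table();
translate([384, 172, 712]) open_box();
translate([1079, 0, 0]) picture_frame();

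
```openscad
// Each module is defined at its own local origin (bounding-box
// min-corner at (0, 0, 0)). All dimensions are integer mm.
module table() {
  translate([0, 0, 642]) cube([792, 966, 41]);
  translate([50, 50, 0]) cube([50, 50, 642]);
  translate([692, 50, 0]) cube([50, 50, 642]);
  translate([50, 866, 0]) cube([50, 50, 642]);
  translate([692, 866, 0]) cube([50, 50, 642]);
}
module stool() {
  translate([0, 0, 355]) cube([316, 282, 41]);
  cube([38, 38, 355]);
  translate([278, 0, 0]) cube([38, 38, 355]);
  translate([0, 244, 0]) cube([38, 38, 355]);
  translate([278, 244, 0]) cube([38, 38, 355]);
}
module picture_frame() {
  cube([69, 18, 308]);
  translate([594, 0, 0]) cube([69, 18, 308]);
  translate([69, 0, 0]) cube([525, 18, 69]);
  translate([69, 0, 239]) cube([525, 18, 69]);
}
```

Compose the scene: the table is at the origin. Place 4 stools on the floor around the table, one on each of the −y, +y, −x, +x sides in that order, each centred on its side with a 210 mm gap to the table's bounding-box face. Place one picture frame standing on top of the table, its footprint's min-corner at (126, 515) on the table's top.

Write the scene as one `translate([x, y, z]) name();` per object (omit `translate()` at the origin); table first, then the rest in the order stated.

table();
translate([238, -492, 0]) stool();
translate([238, 1176, 0]) stool();
translate([-526, 342, 0]) stool();
translate([1002, 342, 0]) stool();
translate([126, 515, 683]) picture_frame();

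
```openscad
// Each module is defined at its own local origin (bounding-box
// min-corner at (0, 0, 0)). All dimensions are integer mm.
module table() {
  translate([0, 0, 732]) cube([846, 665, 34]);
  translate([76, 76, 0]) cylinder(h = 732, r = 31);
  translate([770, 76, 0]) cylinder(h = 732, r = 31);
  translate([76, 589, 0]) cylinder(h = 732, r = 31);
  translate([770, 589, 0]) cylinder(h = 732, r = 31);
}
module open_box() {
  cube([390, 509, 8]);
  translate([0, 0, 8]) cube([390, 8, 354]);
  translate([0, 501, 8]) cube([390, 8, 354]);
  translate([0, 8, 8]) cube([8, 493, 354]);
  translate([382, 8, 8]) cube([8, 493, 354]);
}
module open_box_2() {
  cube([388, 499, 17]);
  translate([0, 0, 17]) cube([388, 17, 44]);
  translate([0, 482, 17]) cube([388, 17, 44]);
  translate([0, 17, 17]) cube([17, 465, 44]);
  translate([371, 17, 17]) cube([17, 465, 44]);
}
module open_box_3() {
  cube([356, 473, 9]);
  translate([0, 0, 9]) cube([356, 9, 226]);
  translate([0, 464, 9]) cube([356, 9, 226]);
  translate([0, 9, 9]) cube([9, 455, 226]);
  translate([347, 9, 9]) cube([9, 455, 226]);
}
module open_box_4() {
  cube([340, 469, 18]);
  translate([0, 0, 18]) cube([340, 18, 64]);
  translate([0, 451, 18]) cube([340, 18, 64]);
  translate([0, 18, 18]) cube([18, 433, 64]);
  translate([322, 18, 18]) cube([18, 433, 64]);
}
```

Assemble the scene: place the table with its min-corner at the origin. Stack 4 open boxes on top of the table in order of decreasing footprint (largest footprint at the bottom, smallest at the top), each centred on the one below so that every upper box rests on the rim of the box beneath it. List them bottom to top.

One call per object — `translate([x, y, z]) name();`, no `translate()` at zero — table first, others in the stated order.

table();
translate([228, 78, 766]) open_box();
translate([229, 83, 1128]) open_box_2();
translate([245, 96, 1189]) open_box_3();
translate([253, 98, 1424]) open_box_4();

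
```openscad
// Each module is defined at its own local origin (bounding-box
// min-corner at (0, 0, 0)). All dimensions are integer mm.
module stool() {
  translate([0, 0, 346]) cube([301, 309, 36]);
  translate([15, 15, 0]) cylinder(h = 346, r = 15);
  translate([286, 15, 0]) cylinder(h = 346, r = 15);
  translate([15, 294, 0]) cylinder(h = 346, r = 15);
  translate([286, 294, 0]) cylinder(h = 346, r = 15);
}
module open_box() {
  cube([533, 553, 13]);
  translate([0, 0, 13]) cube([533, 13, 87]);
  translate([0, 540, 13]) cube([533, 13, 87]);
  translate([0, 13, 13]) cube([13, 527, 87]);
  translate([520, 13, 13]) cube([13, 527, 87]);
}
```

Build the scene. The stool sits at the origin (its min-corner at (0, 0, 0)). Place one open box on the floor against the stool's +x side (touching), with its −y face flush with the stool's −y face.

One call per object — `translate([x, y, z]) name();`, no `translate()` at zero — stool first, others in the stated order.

stool();
translate([301, 0, 0]) open_box();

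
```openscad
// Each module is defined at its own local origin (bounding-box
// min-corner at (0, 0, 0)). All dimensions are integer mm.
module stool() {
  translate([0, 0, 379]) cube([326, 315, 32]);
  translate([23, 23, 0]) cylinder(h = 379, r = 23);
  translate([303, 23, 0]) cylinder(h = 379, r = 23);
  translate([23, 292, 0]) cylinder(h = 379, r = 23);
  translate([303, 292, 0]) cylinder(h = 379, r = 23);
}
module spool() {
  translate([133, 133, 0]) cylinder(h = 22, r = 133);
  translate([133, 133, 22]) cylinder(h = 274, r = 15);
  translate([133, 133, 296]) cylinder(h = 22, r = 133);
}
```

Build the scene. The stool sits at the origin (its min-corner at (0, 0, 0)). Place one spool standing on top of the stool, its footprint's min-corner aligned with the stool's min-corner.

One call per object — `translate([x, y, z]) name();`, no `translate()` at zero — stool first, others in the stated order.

stool();
translate([0, 0, 411]) spool();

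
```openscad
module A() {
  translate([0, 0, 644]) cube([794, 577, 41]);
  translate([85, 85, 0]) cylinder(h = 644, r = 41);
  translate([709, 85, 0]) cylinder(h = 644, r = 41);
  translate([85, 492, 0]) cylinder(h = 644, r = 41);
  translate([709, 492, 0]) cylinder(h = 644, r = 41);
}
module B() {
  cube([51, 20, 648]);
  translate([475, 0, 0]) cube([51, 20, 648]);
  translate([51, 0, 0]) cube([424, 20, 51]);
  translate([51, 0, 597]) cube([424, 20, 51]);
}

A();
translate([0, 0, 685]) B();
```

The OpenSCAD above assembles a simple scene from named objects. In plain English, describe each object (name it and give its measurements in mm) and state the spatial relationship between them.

A is a table with a 794×577 mm rectangular top, 41 mm thick, top surface at z = 685 mm, supported by four round legs of 82 mm diameter, each leg's bounding box inset 44 mm from the nearest pair of top edges, running from the floor.

B is a rectangular picture frame lying in the x–z plane (depth along y). The opening is 424 mm wide (x) by 546 mm tall (z), surrounded by a border 51 mm wide on all four sides. The frame is 20 mm deep and is made of two full-height vertical stiles with two horizontal rails fitted between them.

The picture frame is on top of the table.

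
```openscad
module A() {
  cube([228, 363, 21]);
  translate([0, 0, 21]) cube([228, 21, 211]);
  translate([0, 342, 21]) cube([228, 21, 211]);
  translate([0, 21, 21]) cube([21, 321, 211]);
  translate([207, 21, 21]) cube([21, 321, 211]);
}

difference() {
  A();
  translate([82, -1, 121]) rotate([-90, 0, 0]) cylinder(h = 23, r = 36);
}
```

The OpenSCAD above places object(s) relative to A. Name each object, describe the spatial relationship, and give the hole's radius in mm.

The subtracted cylinder has r = 36 mm.

A is an open box. The open box has a circular hole through its front wall. The hole's radius is 36 mm.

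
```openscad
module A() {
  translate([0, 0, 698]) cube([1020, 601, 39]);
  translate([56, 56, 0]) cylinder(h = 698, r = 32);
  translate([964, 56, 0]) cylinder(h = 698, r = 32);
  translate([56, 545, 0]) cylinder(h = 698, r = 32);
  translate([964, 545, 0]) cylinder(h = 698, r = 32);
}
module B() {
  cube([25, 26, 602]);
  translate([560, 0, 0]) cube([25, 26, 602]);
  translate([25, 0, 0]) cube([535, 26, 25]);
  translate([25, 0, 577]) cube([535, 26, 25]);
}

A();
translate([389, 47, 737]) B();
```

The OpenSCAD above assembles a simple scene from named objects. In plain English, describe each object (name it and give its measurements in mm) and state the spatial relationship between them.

A is a table with a 1020×601 mm rectangular top, 39 mm thick, top surface at z = 737 mm, supported by four round legs of 64 mm diameter, each leg's bounding box inset 24 mm from the nearest pair of top edges, running from the floor.

B is a rectangular picture frame lying in the x–z plane (depth along y). The opening is 535 mm wide (x) by 552 mm tall (z), surrounded by a border 25 mm wide on all four sides. The frame is 26 mm deep and is made of two full-height vertical stiles with two horizontal rails fitted between them.

The picture frame is on top of the table.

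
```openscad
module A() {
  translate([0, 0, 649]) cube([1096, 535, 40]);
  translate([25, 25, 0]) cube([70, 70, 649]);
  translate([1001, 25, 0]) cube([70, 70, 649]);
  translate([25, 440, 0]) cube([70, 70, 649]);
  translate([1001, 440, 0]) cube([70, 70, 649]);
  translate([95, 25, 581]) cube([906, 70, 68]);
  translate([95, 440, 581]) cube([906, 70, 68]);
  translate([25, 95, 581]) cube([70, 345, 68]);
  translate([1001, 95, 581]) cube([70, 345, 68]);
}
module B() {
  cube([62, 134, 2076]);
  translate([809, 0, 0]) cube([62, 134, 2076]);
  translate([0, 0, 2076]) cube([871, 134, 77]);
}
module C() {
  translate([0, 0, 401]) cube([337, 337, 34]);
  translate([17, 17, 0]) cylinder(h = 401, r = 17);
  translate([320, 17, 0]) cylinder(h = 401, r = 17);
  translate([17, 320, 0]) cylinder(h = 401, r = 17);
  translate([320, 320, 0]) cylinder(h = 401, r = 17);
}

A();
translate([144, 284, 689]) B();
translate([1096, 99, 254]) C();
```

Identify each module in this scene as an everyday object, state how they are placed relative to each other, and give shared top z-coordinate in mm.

Both tops at z = 689 mm.

A is a table. B is a door frame. C is a stool. The door frame is on top of the table. The stool is beside the table with their tops flush at z = 689. The shared top z-coordinate is 689 mm.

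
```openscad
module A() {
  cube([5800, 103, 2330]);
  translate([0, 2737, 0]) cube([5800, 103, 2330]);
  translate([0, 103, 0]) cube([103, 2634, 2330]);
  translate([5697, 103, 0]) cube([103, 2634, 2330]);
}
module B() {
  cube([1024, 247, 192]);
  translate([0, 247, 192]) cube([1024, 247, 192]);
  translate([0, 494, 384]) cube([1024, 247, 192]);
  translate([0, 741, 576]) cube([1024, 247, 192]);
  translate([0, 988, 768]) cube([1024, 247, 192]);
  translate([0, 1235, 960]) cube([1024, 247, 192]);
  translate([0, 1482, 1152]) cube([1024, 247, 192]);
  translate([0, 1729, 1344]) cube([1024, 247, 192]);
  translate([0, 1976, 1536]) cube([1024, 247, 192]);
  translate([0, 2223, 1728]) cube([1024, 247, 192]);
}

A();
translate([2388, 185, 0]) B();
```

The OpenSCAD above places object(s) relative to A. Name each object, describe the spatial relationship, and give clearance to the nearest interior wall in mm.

Clearances: x = 2285, y = 82; minimum 82 mm.

A is a house frame. B is a staircase. The staircase sits inside the house frame, centred. The clearance to the nearest interior wall is 82 mm.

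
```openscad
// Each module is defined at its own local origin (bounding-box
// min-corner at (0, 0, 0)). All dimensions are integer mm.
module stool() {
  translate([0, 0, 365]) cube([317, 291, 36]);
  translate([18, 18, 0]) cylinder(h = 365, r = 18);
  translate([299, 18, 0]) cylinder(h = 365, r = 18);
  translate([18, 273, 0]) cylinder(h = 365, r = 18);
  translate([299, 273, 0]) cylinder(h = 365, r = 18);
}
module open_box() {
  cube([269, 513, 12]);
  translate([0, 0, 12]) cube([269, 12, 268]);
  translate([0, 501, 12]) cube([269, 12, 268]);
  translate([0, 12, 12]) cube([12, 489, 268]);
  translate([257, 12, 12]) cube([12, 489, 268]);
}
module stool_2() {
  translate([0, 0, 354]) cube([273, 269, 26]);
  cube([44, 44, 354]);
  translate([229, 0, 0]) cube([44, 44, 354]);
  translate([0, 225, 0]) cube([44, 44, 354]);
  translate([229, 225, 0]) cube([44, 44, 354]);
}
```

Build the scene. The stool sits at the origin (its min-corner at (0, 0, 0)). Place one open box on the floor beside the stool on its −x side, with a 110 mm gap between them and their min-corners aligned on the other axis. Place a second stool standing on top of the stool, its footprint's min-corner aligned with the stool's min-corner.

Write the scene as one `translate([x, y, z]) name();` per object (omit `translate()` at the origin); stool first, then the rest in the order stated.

stool();
translate([-379, 0, 0]) open_box();
translate([0, 0, 401]) stool_2();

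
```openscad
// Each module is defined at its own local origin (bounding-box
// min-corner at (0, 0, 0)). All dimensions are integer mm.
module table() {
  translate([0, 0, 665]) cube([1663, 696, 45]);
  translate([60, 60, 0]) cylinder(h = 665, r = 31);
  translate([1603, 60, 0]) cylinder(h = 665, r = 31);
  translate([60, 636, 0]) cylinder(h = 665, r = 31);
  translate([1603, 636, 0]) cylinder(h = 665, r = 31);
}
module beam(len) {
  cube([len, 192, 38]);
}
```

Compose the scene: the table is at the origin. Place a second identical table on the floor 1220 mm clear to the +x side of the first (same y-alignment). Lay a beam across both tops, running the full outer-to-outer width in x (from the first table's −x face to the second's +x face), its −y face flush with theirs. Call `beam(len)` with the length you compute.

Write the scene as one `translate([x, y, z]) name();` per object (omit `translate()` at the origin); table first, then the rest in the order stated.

table();
translate([2883, 0, 0]) table();
translate([0, 0, 710]) beam(4546);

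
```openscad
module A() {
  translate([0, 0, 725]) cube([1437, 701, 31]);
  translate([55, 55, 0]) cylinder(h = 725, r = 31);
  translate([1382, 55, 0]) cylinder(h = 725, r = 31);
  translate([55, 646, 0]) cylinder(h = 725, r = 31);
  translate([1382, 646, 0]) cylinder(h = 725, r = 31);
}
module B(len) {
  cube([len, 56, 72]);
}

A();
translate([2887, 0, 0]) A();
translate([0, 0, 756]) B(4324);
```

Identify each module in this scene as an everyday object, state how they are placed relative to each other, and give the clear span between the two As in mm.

Second table starts at x = 2887; first ends at x = 1437; clear span = 2887 − 1437 = 1450 mm.

A is a table. B is a beam. A beam spans the tops of two tables. The clear span between the two tables is 1450 mm.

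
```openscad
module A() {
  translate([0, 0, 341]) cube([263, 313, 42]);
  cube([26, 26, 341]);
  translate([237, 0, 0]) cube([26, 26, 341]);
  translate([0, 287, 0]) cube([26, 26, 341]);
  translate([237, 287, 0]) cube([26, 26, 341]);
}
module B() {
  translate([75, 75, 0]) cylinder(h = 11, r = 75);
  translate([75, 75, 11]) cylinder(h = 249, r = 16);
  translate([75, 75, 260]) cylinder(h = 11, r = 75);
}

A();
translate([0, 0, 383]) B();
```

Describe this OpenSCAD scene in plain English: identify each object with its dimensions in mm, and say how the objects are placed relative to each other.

A is a simple wooden stool: a rectangular seat 263 mm (x) by 313 mm (y), 42 mm thick, top face at z = 383 mm, on four square legs, each 26×26 mm in cross-section. The legs rest on z = 0, each flush with a corner of the seat.

B is a spool: two coaxial disc flanges of radius 75 mm and thickness 11 mm, joined by a core cylinder of radius 16 mm and height 249 mm. The lower flange rests on z = 0 and the three cylinders share a vertical axis.

The spool is on top of the stool.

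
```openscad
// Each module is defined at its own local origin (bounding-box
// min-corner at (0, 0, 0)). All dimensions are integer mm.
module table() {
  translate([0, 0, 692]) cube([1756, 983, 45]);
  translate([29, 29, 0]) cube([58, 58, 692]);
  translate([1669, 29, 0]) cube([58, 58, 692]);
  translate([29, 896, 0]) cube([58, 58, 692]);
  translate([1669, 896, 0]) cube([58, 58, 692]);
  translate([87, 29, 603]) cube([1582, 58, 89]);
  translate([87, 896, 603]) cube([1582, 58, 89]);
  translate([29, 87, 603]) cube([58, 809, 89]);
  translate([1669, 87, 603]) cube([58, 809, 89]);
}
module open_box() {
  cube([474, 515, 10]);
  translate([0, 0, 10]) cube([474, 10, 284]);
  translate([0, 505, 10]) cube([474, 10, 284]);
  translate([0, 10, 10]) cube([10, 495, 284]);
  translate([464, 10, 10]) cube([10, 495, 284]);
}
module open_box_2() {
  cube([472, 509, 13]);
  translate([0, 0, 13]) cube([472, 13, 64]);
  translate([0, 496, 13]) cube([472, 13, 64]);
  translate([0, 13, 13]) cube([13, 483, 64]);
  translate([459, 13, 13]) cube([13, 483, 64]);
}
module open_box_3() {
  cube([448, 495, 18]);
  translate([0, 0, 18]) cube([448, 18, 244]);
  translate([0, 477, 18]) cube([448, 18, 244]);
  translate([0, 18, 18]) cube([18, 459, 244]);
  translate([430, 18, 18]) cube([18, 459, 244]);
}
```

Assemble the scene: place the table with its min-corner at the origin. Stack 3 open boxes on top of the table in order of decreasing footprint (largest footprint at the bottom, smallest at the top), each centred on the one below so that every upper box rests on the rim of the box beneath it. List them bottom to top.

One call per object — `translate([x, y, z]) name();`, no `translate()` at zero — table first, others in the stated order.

table();
translate([641, 234, 737]) open_box();
translate([642, 237, 1031]) open_box_2();
translate([654, 244, 1108]) open_box_3();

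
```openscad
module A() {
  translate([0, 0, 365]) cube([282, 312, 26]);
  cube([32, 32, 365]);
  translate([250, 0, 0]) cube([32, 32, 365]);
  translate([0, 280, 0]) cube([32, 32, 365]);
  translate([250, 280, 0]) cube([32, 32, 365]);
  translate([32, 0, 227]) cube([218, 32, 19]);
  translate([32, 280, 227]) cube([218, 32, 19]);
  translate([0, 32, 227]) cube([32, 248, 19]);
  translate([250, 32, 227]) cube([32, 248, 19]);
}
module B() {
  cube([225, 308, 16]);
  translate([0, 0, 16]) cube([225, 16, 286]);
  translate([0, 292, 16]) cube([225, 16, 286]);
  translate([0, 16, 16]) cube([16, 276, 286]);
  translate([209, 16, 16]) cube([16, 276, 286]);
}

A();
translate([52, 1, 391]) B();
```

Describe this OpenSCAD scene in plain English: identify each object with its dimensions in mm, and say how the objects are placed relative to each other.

A is a four-legged stool. The seat is 282×312 mm, 26 mm thick, top at z = 391 mm. It stands on four square legs, each 32×32 mm in cross-section, from z = 0 to the seat underside, each flush with a corner of the seat. Four stretchers, 32 mm wide and 19 mm tall, connect adjacent legs with their undersides at z = 227 mm, each running between the inner faces of the legs it joins and aligned with the legs' outer faces on the other axis.

B is an open storage box with external size 225×308×302 mm and wall thickness 16 mm (the base is also 16 mm thick). The base covers the whole footprint; the four walls stand on the base, with the y-facing walls full-width and the x-facing walls fitting between their inner faces.

The open box is on top of the stool.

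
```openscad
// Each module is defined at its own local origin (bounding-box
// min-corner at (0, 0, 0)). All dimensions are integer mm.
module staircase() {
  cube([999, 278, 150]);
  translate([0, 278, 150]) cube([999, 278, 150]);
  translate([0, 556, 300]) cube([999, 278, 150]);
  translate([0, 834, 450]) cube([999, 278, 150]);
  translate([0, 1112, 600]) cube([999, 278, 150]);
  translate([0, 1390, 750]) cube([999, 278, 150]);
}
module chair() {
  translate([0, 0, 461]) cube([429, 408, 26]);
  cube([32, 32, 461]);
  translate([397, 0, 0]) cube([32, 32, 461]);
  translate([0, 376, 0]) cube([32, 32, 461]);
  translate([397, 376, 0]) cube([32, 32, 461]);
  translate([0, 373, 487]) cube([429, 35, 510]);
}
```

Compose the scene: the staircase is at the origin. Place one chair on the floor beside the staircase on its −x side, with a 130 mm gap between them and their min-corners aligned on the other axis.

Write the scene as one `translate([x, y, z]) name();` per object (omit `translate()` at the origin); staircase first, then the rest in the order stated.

staircase();
translate([-559, 0, 0]) chair();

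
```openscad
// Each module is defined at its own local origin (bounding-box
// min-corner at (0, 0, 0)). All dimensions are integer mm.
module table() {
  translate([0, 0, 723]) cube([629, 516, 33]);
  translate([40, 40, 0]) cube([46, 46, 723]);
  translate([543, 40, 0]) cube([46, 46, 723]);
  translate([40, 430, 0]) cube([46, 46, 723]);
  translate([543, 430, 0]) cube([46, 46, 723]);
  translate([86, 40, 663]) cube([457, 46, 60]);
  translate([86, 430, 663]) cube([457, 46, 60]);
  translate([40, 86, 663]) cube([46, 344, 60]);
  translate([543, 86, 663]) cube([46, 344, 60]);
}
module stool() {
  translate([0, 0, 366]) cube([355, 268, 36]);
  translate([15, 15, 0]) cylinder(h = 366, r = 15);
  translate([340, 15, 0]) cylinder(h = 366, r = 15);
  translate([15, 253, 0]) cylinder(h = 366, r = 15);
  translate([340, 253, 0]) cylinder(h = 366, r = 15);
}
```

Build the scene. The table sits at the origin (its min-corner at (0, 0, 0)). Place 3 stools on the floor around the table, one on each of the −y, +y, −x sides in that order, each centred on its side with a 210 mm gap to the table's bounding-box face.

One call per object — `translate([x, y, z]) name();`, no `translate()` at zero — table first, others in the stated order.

table();
translate([137, -478, 0]) stool();
translate([137, 726, 0]) stool();
translate([-565, 124, 0]) stool();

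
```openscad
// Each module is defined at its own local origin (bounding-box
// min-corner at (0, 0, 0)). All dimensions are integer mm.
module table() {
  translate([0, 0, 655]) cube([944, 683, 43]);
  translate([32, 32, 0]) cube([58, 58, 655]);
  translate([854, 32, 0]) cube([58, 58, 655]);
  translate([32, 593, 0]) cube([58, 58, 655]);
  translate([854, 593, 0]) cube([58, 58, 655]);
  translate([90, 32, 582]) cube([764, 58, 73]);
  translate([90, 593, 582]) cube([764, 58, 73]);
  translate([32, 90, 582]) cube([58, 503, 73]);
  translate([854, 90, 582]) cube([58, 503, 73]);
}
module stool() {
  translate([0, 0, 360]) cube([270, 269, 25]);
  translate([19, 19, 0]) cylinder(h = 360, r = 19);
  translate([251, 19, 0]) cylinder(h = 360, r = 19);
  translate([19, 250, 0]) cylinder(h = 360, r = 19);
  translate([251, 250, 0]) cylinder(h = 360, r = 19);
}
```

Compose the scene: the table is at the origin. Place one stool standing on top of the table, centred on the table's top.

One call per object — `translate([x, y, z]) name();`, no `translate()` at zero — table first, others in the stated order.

table();
translate([337, 207, 698]) stool();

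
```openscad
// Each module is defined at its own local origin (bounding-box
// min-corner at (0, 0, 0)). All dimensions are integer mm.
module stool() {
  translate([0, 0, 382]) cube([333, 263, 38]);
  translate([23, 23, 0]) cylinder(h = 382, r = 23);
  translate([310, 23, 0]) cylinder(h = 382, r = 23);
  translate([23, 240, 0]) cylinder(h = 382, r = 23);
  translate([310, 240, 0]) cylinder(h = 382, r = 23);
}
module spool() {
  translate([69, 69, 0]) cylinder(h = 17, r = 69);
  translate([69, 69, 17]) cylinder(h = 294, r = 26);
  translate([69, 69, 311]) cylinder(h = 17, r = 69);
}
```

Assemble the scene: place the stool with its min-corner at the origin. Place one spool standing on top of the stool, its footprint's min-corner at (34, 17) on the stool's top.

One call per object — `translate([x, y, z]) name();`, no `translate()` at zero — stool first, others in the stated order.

stool();
translate([34, 17, 420]) spool();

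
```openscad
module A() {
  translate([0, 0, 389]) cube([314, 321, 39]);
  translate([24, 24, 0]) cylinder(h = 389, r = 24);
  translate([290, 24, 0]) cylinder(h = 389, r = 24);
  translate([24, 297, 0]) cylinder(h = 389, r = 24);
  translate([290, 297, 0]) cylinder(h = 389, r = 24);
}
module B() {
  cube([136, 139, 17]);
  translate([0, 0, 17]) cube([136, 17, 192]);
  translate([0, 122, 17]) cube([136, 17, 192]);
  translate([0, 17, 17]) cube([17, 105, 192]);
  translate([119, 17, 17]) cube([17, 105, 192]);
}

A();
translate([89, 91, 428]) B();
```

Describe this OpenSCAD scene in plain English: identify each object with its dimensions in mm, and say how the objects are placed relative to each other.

A is a simple wooden stool: a rectangular seat 314 mm (x) by 321 mm (y), 39 mm thick, top face at z = 428 mm, on four round legs, each 48 mm in diameter. The legs rest on z = 0, each leg's axis is inset half a diameter from the nearest pair of seat edges (so the leg's bounding box is flush with the corner).

B is an open-topped rectangular box: outside dimensions 136×139×209 mm, with a uniform wall and base thickness of 17 mm. The base is a full 136×139 slab on the floor; four walls sit on top of the base. The front and back walls (the −y and +y sides) span the full width; the two side walls fit between them.

The open box is on top of the stool, centred.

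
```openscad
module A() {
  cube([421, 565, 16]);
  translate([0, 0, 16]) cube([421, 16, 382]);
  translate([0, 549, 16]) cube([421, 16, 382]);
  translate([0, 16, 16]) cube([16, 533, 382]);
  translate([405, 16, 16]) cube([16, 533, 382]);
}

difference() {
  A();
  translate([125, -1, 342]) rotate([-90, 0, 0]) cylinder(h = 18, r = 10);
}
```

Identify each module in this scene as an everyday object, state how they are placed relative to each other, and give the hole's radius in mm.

The subtracted cylinder has r = 10 mm.

A is an open box. The open box has a circular hole through its front wall. The hole's radius is 10 mm.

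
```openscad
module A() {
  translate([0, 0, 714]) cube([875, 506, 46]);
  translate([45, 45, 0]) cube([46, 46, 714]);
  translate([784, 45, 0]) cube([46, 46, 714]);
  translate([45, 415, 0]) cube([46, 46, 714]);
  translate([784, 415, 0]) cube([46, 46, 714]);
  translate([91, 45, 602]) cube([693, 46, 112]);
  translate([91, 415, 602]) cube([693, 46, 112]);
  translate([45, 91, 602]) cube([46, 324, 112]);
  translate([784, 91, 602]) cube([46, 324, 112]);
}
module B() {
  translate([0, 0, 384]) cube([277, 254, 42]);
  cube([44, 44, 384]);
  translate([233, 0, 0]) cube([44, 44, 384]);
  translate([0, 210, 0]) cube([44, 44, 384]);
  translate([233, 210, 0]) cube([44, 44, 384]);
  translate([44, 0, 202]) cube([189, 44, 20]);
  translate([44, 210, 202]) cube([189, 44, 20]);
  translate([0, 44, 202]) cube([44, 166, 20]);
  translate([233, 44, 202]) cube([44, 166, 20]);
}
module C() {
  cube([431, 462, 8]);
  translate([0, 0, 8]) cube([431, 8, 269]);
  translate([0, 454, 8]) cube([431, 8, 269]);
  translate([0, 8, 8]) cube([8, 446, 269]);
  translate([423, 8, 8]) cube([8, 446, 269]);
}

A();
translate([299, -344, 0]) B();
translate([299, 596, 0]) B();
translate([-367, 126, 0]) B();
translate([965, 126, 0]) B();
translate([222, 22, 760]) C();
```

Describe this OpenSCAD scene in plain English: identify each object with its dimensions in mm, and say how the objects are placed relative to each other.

A is a rectangular dining table. The top is 875×506×46 mm with its upper surface at z = 760 mm. It stands on four 46×46 mm square legs, each inset 45 mm from the nearest pair of top edges, running from the floor to the underside of the top. Four apron rails, 46 mm thick and 112 mm tall, run between adjacent legs with their top edges flush with the underside of the top and their outer faces flush with the legs' outer faces.

B is a four-legged stool. The seat is a 277×254×42 mm slab whose top surface is at z = 426 mm; four square legs, each 44×44 mm in cross-section, run from the floor (z = 0) to the underside of the seat, each flush with a corner of the seat. Four stretchers, 44 mm wide and 20 mm tall, connect adjacent legs with their undersides at z = 202 mm, each running between the inner faces of the legs it joins and aligned with the legs' outer faces on the other axis.

C is an open-topped rectangular box: outside dimensions 431×462×277 mm, with a uniform wall and base thickness of 8 mm. The base is a full 431×462 slab on the floor; four walls sit on top of the base. The front and back walls (the −y and +y sides) span the full width; the two side walls fit between them.

Four stools sit around the table at the −y, +y, −x, +x sides. The open box is on top of the table, centred.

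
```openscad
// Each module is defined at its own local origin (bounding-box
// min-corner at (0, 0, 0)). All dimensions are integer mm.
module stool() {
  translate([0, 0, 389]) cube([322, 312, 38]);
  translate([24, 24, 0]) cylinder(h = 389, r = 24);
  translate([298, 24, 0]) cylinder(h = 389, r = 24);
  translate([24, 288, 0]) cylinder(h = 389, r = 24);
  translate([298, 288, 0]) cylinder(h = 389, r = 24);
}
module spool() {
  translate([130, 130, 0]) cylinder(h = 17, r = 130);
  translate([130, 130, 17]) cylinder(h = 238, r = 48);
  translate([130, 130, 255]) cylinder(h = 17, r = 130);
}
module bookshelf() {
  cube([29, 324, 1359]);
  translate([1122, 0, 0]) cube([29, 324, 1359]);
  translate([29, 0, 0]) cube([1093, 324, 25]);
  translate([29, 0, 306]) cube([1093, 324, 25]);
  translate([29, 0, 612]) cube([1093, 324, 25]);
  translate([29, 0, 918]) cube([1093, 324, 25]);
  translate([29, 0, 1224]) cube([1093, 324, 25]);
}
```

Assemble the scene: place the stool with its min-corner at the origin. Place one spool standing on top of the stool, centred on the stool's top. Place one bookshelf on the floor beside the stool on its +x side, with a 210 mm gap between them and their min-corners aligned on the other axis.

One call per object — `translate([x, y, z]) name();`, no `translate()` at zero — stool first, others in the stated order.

stool();
translate([31, 26, 427]) spool();
translate([532, 0, 0]) bookshelf();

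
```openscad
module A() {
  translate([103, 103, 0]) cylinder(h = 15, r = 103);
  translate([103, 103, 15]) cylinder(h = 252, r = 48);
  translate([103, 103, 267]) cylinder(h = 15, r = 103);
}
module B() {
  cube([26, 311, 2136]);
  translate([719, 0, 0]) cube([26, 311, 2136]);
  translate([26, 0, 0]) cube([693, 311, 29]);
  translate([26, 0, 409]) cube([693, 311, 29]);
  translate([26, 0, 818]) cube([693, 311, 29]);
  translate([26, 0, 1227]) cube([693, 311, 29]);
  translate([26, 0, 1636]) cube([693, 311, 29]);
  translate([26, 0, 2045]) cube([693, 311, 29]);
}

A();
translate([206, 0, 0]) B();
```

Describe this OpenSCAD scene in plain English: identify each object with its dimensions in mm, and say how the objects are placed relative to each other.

A is a spool: two coaxial disc flanges of radius 103 mm and thickness 15 mm, joined by a core cylinder of radius 48 mm and height 252 mm. The lower flange rests on z = 0 and the three cylinders share a vertical axis.

B is an open bookshelf. Two side panels, each 26 mm thick, 311 mm deep and 2136 mm tall, stand 745 mm apart (outside-to-outside). Between them sit 6 shelves, each 29 mm thick and 311 mm deep, spanning the full gap between the sides. The bottom shelf rests on the floor (its underside at z = 0) and the clear gap between one shelf's top and the next shelf's underside is 380 mm.

The bookshelf is against the spool's +x side, with their −y faces flush.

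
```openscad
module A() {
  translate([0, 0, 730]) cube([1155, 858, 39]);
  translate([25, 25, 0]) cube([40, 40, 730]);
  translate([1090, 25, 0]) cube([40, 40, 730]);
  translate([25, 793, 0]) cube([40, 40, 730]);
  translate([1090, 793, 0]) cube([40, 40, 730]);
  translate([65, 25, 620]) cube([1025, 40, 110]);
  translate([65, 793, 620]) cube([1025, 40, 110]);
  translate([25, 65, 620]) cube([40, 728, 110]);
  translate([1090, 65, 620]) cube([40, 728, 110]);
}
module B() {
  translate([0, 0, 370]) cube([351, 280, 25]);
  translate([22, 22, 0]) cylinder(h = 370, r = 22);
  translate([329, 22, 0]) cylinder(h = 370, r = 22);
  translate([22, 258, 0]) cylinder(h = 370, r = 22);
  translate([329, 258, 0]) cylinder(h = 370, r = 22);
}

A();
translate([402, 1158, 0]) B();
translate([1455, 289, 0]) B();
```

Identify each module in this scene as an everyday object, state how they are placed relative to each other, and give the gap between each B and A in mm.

A is a table. B is a stool. Two stools sit around the table at the +y, +x sides. The gap between each stool and the table is 300 mm.

Each stool's nearest face is 300 mm from the table's bounding box.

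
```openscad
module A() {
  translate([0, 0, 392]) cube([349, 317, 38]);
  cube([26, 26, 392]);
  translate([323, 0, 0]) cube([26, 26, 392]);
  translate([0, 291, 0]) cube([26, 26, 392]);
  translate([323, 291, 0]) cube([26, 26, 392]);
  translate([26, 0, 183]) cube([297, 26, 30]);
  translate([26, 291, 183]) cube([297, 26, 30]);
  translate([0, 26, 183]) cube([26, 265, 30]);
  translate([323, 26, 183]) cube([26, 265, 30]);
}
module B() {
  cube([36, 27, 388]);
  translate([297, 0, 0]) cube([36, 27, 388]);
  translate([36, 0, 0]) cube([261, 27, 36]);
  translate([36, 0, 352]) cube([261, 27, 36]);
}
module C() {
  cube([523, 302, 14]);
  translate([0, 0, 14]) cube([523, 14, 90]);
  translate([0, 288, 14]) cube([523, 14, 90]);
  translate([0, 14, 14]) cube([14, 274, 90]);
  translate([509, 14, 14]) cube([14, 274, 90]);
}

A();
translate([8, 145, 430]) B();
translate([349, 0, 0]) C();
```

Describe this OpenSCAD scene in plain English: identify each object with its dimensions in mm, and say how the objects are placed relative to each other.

A is a four-legged stool. The seat is a 349×317×38 mm slab whose top surface is at z = 430 mm; four square legs, each 26×26 mm in cross-section, run from the floor (z = 0) to the underside of the seat, each flush with a corner of the seat. Four stretchers, 26 mm wide and 30 mm tall, connect adjacent legs with their undersides at z = 183 mm, each running between the inner faces of the legs it joins and aligned with the legs' outer faces on the other axis.

B is a rectangular picture frame lying in the x–z plane (depth along y). The opening is 261 mm wide (x) by 316 mm tall (z), surrounded by a border 36 mm wide on all four sides. The frame is 27 mm deep and is made of two full-height vertical stiles with two horizontal rails fitted between them.

C is an open-topped rectangular box: outside dimensions 523×302×104 mm, with a uniform wall and base thickness of 14 mm. The base is a full 523×302 slab on the floor; four walls sit on top of the base. The front and back walls (the −y and +y sides) span the full width; the two side walls fit between them.

The picture frame is on top of the stool, centred. The open box is against the stool's +x side, with their −y faces flush.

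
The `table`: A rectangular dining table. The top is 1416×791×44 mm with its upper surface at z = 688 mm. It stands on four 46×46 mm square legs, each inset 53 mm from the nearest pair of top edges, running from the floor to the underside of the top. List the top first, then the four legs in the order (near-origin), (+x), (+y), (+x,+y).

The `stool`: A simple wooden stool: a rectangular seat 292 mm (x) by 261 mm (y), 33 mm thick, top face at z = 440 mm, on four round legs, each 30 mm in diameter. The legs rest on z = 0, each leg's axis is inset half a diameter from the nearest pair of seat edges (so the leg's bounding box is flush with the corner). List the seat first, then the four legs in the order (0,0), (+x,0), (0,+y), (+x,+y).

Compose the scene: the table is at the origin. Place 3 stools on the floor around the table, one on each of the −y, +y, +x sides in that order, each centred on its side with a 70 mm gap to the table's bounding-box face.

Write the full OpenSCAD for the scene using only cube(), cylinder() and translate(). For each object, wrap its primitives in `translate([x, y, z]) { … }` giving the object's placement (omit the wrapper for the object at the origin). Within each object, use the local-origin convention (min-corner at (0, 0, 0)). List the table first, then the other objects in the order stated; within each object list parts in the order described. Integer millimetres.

translate([0, 0, 644]) cube([1416, 791, 44]);
translate([53, 53, 0]) cube([46, 46, 644]);
translate([1317, 53, 0]) cube([46, 46, 644]);
translate([53, 692, 0]) cube([46, 46, 644]);
translate([1317, 692, 0]) cube([46, 46, 644]);
translate([562, -331, 0]) {
  translate([0, 0, 407]) cube([292, 261, 33]);
  translate([15, 15, 0]) cylinder(h = 407, r = 15);
  translate([277, 15, 0]) cylinder(h = 407, r = 15);
  translate([15, 246, 0]) cylinder(h = 407, r = 15);
  translate([277, 246, 0]) cylinder(h = 407, r = 15);
}
translate([562, 861, 0]) {
  translate([0, 0, 407]) cube([292, 261, 33]);
  translate([15, 15, 0]) cylinder(h = 407, r = 15);
  translate([277, 15, 0]) cylinder(h = 407, r = 15);
  translate([15, 246, 0]) cylinder(h = 407, r = 15);
  translate([277, 246, 0]) cylinder(h = 407, r = 15);
}
translate([1486, 265, 0]) {
  translate([0, 0, 407]) cube([292, 261, 33]);
  translate([15, 15, 0]) cylinder(h = 407, r = 15);
  translate([277, 15, 0]) cylinder(h = 407, r = 15);
  translate([15, 246, 0]) cylinder(h = 407, r = 15);
  translate([277, 246, 0]) cylinder(h = 407, r = 15);
}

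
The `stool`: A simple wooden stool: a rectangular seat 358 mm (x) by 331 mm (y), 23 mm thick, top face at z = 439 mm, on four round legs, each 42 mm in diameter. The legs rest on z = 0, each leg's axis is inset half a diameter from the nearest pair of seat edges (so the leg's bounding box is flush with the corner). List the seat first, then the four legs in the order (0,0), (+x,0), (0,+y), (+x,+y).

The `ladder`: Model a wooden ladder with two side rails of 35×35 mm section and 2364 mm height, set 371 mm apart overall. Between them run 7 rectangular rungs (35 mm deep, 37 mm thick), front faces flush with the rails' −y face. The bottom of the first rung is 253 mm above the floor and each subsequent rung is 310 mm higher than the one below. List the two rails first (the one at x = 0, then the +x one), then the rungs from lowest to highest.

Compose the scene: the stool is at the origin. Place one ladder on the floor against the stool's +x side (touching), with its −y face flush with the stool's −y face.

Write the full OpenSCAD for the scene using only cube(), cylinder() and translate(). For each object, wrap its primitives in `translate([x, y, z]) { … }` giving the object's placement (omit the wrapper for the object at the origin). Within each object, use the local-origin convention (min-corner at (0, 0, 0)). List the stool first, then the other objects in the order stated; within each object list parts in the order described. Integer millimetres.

translate([0, 0, 416]) cube([358, 331, 23]);
translate([21, 21, 0]) cylinder(h = 416, r = 21);
translate([337, 21, 0]) cylinder(h = 416, r = 21);
translate([21, 310, 0]) cylinder(h = 416, r = 21);
translate([337, 310, 0]) cylinder(h = 416, r = 21);
translate([358, 0, 0]) {
  cube([35, 35, 2364]);
  translate([336, 0, 0]) cube([35, 35, 2364]);
  translate([35, 0, 253]) cube([301, 35, 37]);
  translate([35, 0, 563]) cube([301, 35, 37]);
  translate([35, 0, 873]) cube([301, 35, 37]);
  translate([35, 0, 1183]) cube([301, 35, 37]);
  translate([35, 0, 1493]) cube([301, 35, 37]);
  translate([35, 0, 1803]) cube([301, 35, 37]);
  translate([35, 0, 2113]) cube([301, 35, 37]);
}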